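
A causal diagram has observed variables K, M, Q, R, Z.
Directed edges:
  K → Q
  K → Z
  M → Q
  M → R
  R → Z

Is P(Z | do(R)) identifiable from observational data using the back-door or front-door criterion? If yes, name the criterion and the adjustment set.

desc(R)\{R}={Z}; candidates ⊆ {K,M,Q}.
∅: R⊥Z given ∅ in G with R→· removed — back-door holds.
P(Z|do(R)) = P(Z|R) — no adjustment needed.

P(Z|do(R)): backdoor, adjust for ∅.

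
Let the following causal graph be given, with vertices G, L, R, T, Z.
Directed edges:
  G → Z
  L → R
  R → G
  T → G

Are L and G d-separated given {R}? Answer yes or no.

Yes — L ⊥ G | {R}.

Bayes-Ball from L | {R} reaches ∅.
G ∉ reach(L|{R}) ⇒ L ⊥ G | {R}.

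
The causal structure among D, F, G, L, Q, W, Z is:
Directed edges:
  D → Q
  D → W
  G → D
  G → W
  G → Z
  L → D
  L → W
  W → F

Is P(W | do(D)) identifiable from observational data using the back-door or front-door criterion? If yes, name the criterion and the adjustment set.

desc(D)\{D}={F,Q,W}; candidates ⊆ {G,L,Z}.
size 0: {}; under {} D still reaches {F,G,L,W,Z} ∋ W.
size 1: {G}, {L}, {Z}; under {G} D still reaches {F,L,W} ∋ W.
{G,L}: D⊥W given {G,L} in G with D→· removed — back-door holds.
P(W|do(D)) = Σ_{G,L} P(W|D,G,L)·P(G,L).

P(W|do(D)): backdoor, adjust for {G, L}.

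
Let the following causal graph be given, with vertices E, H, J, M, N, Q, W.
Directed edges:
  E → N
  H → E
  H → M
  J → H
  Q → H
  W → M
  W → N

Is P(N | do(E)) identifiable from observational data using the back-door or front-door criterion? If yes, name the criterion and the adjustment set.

desc(E)\{E}={N}; candidates ⊆ {H,J,M,Q,W}.
∅: E⊥N given ∅ in G with E→· removed — back-door holds.
P(N|do(E)) = P(N|E) — no adjustment needed.

P(N|do(E)): backdoor, adjust for ∅.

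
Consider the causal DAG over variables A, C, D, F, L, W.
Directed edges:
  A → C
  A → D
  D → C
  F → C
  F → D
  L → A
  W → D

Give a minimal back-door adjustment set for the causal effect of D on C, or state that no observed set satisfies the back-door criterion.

desc(D)\{D}={C}; candidates ⊆ {A,F,L,W}.
size 0: {}; under {} D still reaches {A,C,F,L,W} ∋ C.
size 1: {A}, {F}, {L} …(+1); under {A} D still reaches {C,F,W} ∋ C.
{A,F}: D⊥C given {A,F} in G with D→· removed — back-door holds.

D→C: minimal back-door set {A, F}.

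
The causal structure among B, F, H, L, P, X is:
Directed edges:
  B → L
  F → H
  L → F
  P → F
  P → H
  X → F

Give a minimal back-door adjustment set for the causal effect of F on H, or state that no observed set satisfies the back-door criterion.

F→H: minimal back-door set {P}.

desc(F)\{F}={H}; candidates ⊆ {B,L,P,X}.
size 0: {}; under {} F still reaches {B,H,L,P,X} ∋ H.
{P}: F⊥H given {P} in G with F→· removed — back-door holds.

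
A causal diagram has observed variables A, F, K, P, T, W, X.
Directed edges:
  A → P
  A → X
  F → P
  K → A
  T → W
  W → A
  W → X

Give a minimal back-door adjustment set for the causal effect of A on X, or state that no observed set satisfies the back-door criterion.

desc(A)\{A}={P,X}; candidates ⊆ {F,K,T,W}.
size 0: {}; under {} A still reaches {K,T,W,X} ∋ X.
{W}: A⊥X given {W} in G with A→· removed — back-door holds.

A→X: minimal back-door set {W}.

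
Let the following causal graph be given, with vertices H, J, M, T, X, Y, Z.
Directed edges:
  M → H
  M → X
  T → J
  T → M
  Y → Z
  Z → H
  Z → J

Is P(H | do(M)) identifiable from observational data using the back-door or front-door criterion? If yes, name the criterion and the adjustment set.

desc(M)\{M}={H,X}; candidates ⊆ {J,T,Y,Z}.
∅: M⊥H given ∅ in G with M→· removed — back-door holds.
P(H|do(M)) = P(H|M) — no adjustment needed.

P(H|do(M)): backdoor, adjust for ∅.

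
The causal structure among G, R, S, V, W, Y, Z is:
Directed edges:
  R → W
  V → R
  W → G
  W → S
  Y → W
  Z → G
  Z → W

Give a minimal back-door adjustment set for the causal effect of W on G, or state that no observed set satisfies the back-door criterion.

desc(W)\{W}={G,S}; candidates ⊆ {R,V,Y,Z}.
size 0: {}; under {} W still reaches {G,R,V,Y,Z} ∋ G.
{Z}: W⊥G given {Z} in G with W→· removed — back-door holds.

W→G: minimal back-door set {Z}.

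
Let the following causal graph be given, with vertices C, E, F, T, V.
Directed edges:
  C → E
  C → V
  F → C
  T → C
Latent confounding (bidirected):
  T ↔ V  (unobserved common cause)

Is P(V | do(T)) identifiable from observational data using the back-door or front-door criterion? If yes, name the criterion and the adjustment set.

desc(T)\{T}={C,E,V}; candidates ⊆ {F}.
T↔V: latent back-door arc(s) into T.
size 0: {}; under {} T still reaches {V} ∋ V.
size 1: {F}; under {F} T still reaches {V} ∋ V.
T↔V cannot be blocked by any observed set — no back-door set.
{C}: (i) intercepts every directed T→V path; (ii) no back-door T→{C}; (iii) {T} blocks every back-door {C}→V. Front-door holds.
P(V|do(T)) = Σ_{C} P(C|T) Σ_{T'} P(V|C,T')P(T').

P(V|do(T)): frontdoor, adjust for {C}.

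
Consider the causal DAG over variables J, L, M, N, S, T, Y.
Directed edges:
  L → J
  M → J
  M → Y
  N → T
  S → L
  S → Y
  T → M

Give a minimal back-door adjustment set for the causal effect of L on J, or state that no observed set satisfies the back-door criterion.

desc(L)\{L}={J}; candidates ⊆ {M,N,S,T,Y}.
∅: L⊥J given ∅ in G with L→· removed — back-door holds.

L→J: minimal back-door set ∅.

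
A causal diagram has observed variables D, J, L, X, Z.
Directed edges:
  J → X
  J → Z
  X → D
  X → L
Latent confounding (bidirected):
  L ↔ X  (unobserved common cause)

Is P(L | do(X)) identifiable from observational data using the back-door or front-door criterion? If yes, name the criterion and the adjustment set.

desc(X)\{X}={D,L}; candidates ⊆ {J,Z}.
X↔L: latent back-door arc(s) into X.
size 0: {}; under {} X still reaches {J,L,Z} ∋ L.
size 1: {J}, {Z}; under {J} X still reaches {L} ∋ L.
size 2: {J,Z}; under {J,Z} X still reaches {L} ∋ L.
X↔L cannot be blocked by any observed set — no back-door set.
No mediator lies on a directed X→…→L path.
Neither criterion identifies P(L|do(X)) in this graph.

P(L|do(X)): not identifiable (no BD/FD set).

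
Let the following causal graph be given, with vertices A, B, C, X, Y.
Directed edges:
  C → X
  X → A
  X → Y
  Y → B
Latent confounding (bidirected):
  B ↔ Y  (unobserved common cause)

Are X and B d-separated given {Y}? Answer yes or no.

Bayes-Ball from X | {Y} reaches {A,B,C}.
B ∈ reach(X|{Y}) ⇒ X ⊥̸ B | {Y}.

No — X and B are d-connected given {Y}.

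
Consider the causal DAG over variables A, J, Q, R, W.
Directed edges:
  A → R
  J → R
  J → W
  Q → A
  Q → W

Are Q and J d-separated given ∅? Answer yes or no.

Yes — Q ⊥ J | ∅.

Bayes-Ball from Q | ∅ reaches {A,R,W}.
J ∉ reach(Q|∅) ⇒ Q ⊥ J | ∅.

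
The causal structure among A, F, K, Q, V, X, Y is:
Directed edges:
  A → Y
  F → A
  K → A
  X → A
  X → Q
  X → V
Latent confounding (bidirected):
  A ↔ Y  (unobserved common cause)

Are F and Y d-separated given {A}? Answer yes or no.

No — F and Y are d-connected given {A}.

Bayes-Ball from F | {A} reaches {K,Q,V,X,Y}.
Y ∈ reach(F|{A}) ⇒ F ⊥̸ Y | {A}.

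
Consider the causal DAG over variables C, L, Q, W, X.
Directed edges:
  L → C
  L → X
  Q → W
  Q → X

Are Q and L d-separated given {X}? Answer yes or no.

No — Q and L are d-connected given {X}.

Bayes-Ball from Q | {X} reaches {C,L,W}.
L ∈ reach(Q|{X}) ⇒ Q ⊥̸ L | {X}.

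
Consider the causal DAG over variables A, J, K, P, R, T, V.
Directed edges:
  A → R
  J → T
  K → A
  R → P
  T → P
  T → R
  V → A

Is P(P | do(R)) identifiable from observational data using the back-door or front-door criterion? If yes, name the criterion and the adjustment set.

P(P|do(R)): backdoor, adjust for {T}.

desc(R)\{R}={P}; candidates ⊆ {A,J,K,T,V}.
size 0: {}; under {} R still reaches {A,J,K,P,T,V} ∋ P.
{T}: R⊥P given {T} in G with R→· removed — back-door holds.
P(P|do(R)) = Σ_{T} P(P|R,T)·P(T).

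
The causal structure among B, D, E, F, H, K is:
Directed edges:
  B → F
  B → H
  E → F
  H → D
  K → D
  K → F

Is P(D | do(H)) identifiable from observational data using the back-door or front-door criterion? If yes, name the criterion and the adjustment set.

desc(H)\{H}={D}; candidates ⊆ {B,E,F,K}.
∅: H⊥D given ∅ in G with H→· removed — back-door holds.
P(D|do(H)) = P(D|H) — no adjustment needed.

P(D|do(H)): backdoor, adjust for ∅.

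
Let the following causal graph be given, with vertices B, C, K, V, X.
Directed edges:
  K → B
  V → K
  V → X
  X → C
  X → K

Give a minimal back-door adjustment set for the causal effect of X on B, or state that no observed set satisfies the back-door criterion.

X→B: minimal back-door set {V}.

desc(X)\{X}={B,C,K}; candidates ⊆ {V}.
size 0: {}; under {} X still reaches {B,K,V} ∋ B.
{V}: X⊥B given {V} in G with X→· removed — back-door holds.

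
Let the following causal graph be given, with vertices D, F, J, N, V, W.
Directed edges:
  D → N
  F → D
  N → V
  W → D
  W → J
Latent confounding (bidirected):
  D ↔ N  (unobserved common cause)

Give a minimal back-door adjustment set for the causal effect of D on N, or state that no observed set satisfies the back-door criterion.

D→N: no observed back-door set.

desc(D)\{D}={N,V}; candidates ⊆ {F,J,W}.
D↔N: latent back-door arc(s) into D.
size 0: {}; under {} D still reaches {F,J,N,V,W} ∋ N.
size 1: {F}, {J}, {W}; under {F} D still reaches {J,N,V,W} ∋ N.
size 2: {F,J}, {F,W}, {J,W}; under {F,J} D still reaches {N,V,W} ∋ N.
D↔N cannot be blocked by any observed set — no back-door set.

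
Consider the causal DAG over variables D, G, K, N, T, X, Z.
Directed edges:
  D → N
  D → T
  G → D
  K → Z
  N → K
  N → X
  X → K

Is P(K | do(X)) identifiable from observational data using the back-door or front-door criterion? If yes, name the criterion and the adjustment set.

P(K|do(X)): backdoor, adjust for {N}.

desc(X)\{X}={K,Z}; candidates ⊆ {D,G,N,T}.
size 0: {}; under {} X still reaches {D,G,K,N,T,Z} ∋ K.
{N}: X⊥K given {N} in G with X→· removed — back-door holds.
P(K|do(X)) = Σ_{N} P(K|X,N)·P(N).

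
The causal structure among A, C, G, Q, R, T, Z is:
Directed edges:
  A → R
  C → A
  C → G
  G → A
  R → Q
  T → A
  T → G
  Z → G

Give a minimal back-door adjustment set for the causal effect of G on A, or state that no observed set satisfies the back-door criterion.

desc(G)\{G}={A,Q,R}; candidates ⊆ {C,T,Z}.
size 0: {}; under {} G still reaches {A,C,Q,R,T,Z} ∋ A.
size 1: {C}, {T}, {Z}; under {C} G still reaches {A,Q,R,T,Z} ∋ A.
{C,T}: G⊥A given {C,T} in G with G→· removed — back-door holds.

G→A: minimal back-door set {C, T}.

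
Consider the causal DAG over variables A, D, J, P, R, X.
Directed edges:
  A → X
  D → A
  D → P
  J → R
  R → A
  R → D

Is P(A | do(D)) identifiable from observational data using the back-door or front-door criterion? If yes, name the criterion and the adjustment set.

P(A|do(D)): backdoor, adjust for {R}.

desc(D)\{D}={A,P,X}; candidates ⊆ {J,R}.
size 0: {}; under {} D still reaches {A,J,R,X} ∋ A.
{R}: D⊥A given {R} in G with D→· removed — back-door holds.
P(A|do(D)) = Σ_{R} P(A|D,R)·P(R).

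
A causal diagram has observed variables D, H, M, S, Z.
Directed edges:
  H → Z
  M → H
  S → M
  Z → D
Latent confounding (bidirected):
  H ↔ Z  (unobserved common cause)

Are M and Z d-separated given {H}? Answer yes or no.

No — M and Z are d-connected given {H}.

Bayes-Ball from M | {H} reaches {D,S,Z}.
Z ∈ reach(M|{H}) ⇒ M ⊥̸ Z | {H}.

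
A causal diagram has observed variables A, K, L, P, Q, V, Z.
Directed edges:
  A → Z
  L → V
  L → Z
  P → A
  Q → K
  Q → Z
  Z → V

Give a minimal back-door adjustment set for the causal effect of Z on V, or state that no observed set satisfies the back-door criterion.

Z→V: minimal back-door set {L}.

desc(Z)\{Z}={V}; candidates ⊆ {A,K,L,P,Q}.
size 0: {}; under {} Z still reaches {A,K,L,P,Q,V} ∋ V.
{L}: Z⊥V given {L} in G with Z→· removed — back-door holds.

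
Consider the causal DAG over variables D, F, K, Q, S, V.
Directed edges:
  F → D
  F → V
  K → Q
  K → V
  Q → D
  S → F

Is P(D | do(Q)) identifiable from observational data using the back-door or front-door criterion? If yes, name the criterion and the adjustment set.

desc(Q)\{Q}={D}; candidates ⊆ {F,K,S,V}.
∅: Q⊥D given ∅ in G with Q→· removed — back-door holds.
P(D|do(Q)) = P(D|Q) — no adjustment needed.

P(D|do(Q)): backdoor, adjust for ∅.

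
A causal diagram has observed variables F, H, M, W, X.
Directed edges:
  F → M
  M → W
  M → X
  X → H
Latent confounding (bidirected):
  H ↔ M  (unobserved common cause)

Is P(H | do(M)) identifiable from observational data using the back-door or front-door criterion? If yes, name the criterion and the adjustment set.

desc(M)\{M}={H,W,X}; candidates ⊆ {F}.
M↔H: latent back-door arc(s) into M.
size 0: {}; under {} M still reaches {F,H} ∋ H.
size 1: {F}; under {F} M still reaches {H} ∋ H.
M↔H cannot be blocked by any observed set — no back-door set.
{X}: (i) intercepts every directed M→H path; (ii) no back-door M→{X}; (iii) {M} blocks every back-door {X}→H. Front-door holds.
P(H|do(M)) = Σ_{X} P(X|M) Σ_{M'} P(H|X,M')P(M').

P(H|do(M)): frontdoor, adjust for {X}.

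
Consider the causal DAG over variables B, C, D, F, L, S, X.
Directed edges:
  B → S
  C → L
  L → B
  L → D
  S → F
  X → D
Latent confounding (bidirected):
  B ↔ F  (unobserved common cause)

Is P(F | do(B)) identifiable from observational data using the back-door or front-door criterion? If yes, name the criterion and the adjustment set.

desc(B)\{B}={F,S}; candidates ⊆ {C,D,L,X}.
B↔F: latent back-door arc(s) into B.
size 0: {}; under {} B still reaches {C,D,F,L} ∋ F.
size 1: {C}, {D}, {L} …(+1); under {C} B still reaches {D,F,L} ∋ F.
size 2: {C,D}, {C,L}, {C,X} …(+3); under {C,D} B still reaches {F,L,X} ∋ F.
B↔F cannot be blocked by any observed set — no back-door set.
{S}: (i) intercepts every directed B→F path; (ii) no back-door B→{S}; (iii) {B} blocks every back-door {S}→F. Front-door holds.
P(F|do(B)) = Σ_{S} P(S|B) Σ_{B'} P(F|S,B')P(B').

P(F|do(B)): frontdoor, adjust for {S}.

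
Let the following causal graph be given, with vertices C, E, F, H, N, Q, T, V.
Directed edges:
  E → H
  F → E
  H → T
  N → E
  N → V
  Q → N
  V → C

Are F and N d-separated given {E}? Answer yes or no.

No — F and N are d-connected given {E}.

Bayes-Ball from F | {E} reaches {C,N,Q,V}.
N ∈ reach(F|{E}) ⇒ F ⊥̸ N | {E}.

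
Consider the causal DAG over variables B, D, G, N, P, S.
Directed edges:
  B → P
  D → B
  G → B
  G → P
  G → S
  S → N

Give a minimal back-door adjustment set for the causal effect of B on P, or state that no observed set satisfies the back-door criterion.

B→P: minimal back-door set {G}.

desc(B)\{B}={P}; candidates ⊆ {D,G,N,S}.
size 0: {}; under {} B still reaches {D,G,N,P,S} ∋ P.
{G}: B⊥P given {G} in G with B→· removed — back-door holds.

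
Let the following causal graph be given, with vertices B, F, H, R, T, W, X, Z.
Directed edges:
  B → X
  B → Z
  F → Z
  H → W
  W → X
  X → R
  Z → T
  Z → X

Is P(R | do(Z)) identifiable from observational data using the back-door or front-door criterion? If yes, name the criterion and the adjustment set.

P(R|do(Z)): backdoor, adjust for {B}.

desc(Z)\{Z}={R,T,X}; candidates ⊆ {B,F,H,W}.
size 0: {}; under {} Z still reaches {B,F,R,X} ∋ R.
{B}: Z⊥R given {B} in G with Z→· removed — back-door holds.
P(R|do(Z)) = Σ_{B} P(R|Z,B)·P(B).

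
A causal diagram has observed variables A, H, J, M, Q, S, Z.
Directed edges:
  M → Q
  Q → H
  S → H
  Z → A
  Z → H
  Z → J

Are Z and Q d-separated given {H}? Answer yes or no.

No — Z and Q are d-connected given {H}.

Bayes-Ball from Z | {H} reaches {A,J,M,Q,S}.
Q ∈ reach(Z|{H}) ⇒ Z ⊥̸ Q | {H}.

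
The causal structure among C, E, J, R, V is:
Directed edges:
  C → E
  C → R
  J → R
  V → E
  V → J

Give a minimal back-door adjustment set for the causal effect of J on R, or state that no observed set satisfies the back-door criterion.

J→R: minimal back-door set ∅.

desc(J)\{J}={R}; candidates ⊆ {C,E,V}.
∅: J⊥R given ∅ in G with J→· removed — back-door holds.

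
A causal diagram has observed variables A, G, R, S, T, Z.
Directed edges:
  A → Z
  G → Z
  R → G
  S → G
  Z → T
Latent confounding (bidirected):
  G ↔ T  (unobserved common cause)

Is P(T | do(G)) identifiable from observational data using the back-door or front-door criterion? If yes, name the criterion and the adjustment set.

desc(G)\{G}={T,Z}; candidates ⊆ {A,R,S}.
G↔T: latent back-door arc(s) into G.
size 0: {}; under {} G still reaches {R,S,T} ∋ T.
size 1: {A}, {R}, {S}; under {A} G still reaches {R,S,T} ∋ T.
size 2: {A,R}, {A,S}, {R,S}; under {A,R} G still reaches {S,T} ∋ T.
G↔T cannot be blocked by any observed set — no back-door set.
{Z}: (i) intercepts every directed G→T path; (ii) no back-door G→{Z}; (iii) {G} blocks every back-door {Z}→T. Front-door holds.
P(T|do(G)) = Σ_{Z} P(Z|G) Σ_{G'} P(T|Z,G')P(G').

P(T|do(G)): frontdoor, adjust for {Z}.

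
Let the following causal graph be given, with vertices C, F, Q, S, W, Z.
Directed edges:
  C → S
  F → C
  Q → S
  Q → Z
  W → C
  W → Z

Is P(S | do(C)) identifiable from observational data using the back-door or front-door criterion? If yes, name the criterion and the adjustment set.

desc(C)\{C}={S}; candidates ⊆ {F,Q,W,Z}.
∅: C⊥S given ∅ in G with C→· removed — back-door holds.
P(S|do(C)) = P(S|C) — no adjustment needed.

P(S|do(C)): backdoor, adjust for ∅.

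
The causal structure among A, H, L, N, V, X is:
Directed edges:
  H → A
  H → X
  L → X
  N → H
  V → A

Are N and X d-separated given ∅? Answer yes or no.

No — N and X are d-connected given ∅.

Bayes-Ball from N | ∅ reaches {A,H,X}.
X ∈ reach(N|∅) ⇒ N ⊥̸ X | ∅.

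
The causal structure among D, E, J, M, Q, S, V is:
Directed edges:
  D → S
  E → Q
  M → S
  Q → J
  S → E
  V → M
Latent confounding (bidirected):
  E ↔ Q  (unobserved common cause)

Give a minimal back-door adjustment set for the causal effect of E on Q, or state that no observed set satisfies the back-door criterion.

desc(E)\{E}={J,Q}; candidates ⊆ {D,M,S,V}.
E↔Q: latent back-door arc(s) into E.
size 0: {}; under {} E still reaches {D,J,M,Q,S,V} ∋ Q.
size 1: {D}, {M}, {S} …(+1); under {D} E still reaches {J,M,Q,S,V} ∋ Q.
size 2: {D,M}, {D,S}, {D,V} …(+3); under {D,M} E still reaches {J,Q,S} ∋ Q.
E↔Q cannot be blocked by any observed set — no back-door set.

E→Q: no observed back-door set.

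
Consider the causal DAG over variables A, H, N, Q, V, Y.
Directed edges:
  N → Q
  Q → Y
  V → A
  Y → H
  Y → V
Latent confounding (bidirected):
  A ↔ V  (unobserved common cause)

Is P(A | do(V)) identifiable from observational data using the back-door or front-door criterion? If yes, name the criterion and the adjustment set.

P(A|do(V)): not identifiable (no BD/FD set).

desc(V)\{V}={A}; candidates ⊆ {H,N,Q,Y}.
V↔A: latent back-door arc(s) into V.
size 0: {}; under {} V still reaches {A,H,N,Q,Y} ∋ A.
size 1: {H}, {N}, {Q} …(+1); under {H} V still reaches {A,N,Q,Y} ∋ A.
size 2: {H,N}, {H,Q}, {H,Y} …(+3); under {H,N} V still reaches {A,Q,Y} ∋ A.
V↔A cannot be blocked by any observed set — no back-door set.
No mediator lies on a directed V→…→A path.
Neither criterion identifies P(A|do(V)) in this graph.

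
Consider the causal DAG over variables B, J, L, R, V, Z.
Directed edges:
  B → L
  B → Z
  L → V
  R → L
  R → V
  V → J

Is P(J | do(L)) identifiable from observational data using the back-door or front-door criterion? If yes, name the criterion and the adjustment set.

desc(L)\{L}={J,V}; candidates ⊆ {B,R,Z}.
size 0: {}; under {} L still reaches {B,J,R,V,Z} ∋ J.
{R}: L⊥J given {R} in G with L→· removed — back-door holds.
P(J|do(L)) = Σ_{R} P(J|L,R)·P(R).

P(J|do(L)): backdoor, adjust for {R}.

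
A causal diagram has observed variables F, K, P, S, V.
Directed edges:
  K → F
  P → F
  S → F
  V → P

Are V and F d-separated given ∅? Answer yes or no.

No — V and F are d-connected given ∅.

Bayes-Ball from V | ∅ reaches {F,P}.
F ∈ reach(V|∅) ⇒ V ⊥̸ F | ∅.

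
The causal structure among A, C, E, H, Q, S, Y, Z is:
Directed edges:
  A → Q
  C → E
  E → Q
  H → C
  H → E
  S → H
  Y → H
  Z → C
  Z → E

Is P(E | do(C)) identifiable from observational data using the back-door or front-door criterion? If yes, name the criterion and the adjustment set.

P(E|do(C)): backdoor, adjust for {H, Z}.

desc(C)\{C}={E,Q}; candidates ⊆ {A,H,S,Y,Z}.
size 0: {}; under {} C still reaches {E,H,Q,S,Y,Z} ∋ E.
size 1: {A}, {H}, {S} …(+2); under {A} C still reaches {E,H,Q,S,Y,Z} ∋ E.
{H,Z}: C⊥E given {H,Z} in G with C→· removed — back-door holds.
P(E|do(C)) = Σ_{H,Z} P(E|C,H,Z)·P(H,Z).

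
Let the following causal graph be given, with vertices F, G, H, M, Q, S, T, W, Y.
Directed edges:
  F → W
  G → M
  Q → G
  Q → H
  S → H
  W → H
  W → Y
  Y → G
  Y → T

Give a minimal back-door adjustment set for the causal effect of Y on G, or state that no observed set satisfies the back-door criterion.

desc(Y)\{Y}={G,M,T}; candidates ⊆ {F,H,Q,S,W}.
∅: Y⊥G given ∅ in G with Y→· removed — back-door holds.

Y→G: minimal back-door set ∅.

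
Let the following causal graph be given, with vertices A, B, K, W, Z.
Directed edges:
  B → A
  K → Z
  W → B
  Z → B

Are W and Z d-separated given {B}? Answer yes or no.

Bayes-Ball from W | {B} reaches {K,Z}.
Z ∈ reach(W|{B}) ⇒ W ⊥̸ Z | {B}.

No — W and Z are d-connected given {B}.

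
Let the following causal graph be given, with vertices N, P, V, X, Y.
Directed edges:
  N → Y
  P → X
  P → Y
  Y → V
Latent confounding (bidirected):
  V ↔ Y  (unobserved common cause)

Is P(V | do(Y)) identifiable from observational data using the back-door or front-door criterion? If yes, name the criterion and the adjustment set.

P(V|do(Y)): not identifiable (no BD/FD set).

desc(Y)\{Y}={V}; candidates ⊆ {N,P,X}.
Y↔V: latent back-door arc(s) into Y.
size 0: {}; under {} Y still reaches {N,P,V,X} ∋ V.
size 1: {N}, {P}, {X}; under {N} Y still reaches {P,V,X} ∋ V.
size 2: {N,P}, {N,X}, {P,X}; under {N,P} Y still reaches {V} ∋ V.
Y↔V cannot be blocked by any observed set — no back-door set.
No mediator lies on a directed Y→…→V path.
Neither criterion identifies P(V|do(Y)) in this graph.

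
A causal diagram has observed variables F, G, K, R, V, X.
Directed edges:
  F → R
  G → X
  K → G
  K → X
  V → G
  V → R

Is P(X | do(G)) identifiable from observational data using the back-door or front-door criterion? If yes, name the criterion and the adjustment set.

desc(G)\{G}={X}; candidates ⊆ {F,K,R,V}.
size 0: {}; under {} G still reaches {K,R,V,X} ∋ X.
{K}: G⊥X given {K} in G with G→· removed — back-door holds.
P(X|do(G)) = Σ_{K} P(X|G,K)·P(K).

P(X|do(G)): backdoor, adjust for {K}.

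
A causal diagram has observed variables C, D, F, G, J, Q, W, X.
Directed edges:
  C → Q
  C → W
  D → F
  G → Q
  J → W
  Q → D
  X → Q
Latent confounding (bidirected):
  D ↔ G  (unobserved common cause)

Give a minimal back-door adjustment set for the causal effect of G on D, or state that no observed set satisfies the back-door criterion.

G→D: no observed back-door set.

desc(G)\{G}={D,F,Q}; candidates ⊆ {C,J,W,X}.
G↔D: latent back-door arc(s) into G.
size 0: {}; under {} G still reaches {D,F} ∋ D.
size 1: {C}, {J}, {W} …(+1); under {C} G still reaches {D,F} ∋ D.
size 2: {C,J}, {C,W}, {C,X} …(+3); under {C,J} G still reaches {D,F} ∋ D.
G↔D cannot be blocked by any observed set — no back-door set.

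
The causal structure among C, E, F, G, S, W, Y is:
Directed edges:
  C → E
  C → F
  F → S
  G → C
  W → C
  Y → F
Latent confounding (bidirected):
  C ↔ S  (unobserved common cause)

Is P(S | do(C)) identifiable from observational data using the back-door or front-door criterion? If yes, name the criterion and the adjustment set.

P(S|do(C)): frontdoor, adjust for {F}.

desc(C)\{C}={E,F,S}; candidates ⊆ {G,W,Y}.
C↔S: latent back-door arc(s) into C.
size 0: {}; under {} C still reaches {G,S,W} ∋ S.
size 1: {G}, {W}, {Y}; under {G} C still reaches {S,W} ∋ S.
size 2: {G,W}, {G,Y}, {W,Y}; under {G,W} C still reaches {S} ∋ S.
C↔S cannot be blocked by any observed set — no back-door set.
{F}: (i) intercepts every directed C→S path; (ii) no back-door C→{F}; (iii) {C} blocks every back-door {F}→S. Front-door holds.
P(S|do(C)) = Σ_{F} P(F|C) Σ_{C'} P(S|F,C')P(C').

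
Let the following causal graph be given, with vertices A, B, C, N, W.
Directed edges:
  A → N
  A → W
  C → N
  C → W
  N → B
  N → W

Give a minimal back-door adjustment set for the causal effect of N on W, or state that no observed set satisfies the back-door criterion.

desc(N)\{N}={B,W}; candidates ⊆ {A,C}.
size 0: {}; under {} N still reaches {A,C,W} ∋ W.
size 1: {A}, {C}; under {A} N still reaches {C,W} ∋ W.
{A,C}: N⊥W given {A,C} in G with N→· removed — back-door holds.

N→W: minimal back-door set {A, C}.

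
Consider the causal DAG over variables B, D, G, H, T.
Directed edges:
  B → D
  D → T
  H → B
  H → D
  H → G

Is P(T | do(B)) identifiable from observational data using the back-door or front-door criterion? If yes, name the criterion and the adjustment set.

P(T|do(B)): backdoor, adjust for {H}.

desc(B)\{B}={D,T}; candidates ⊆ {G,H}.
size 0: {}; under {} B still reaches {D,G,H,T} ∋ T.
{H}: B⊥T given {H} in G with B→· removed — back-door holds.
P(T|do(B)) = Σ_{H} P(T|B,H)·P(H).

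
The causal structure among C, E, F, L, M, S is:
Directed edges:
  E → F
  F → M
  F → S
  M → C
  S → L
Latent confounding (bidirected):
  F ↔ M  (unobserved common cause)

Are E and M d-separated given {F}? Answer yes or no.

Bayes-Ball from E | {F} reaches {C,M}.
M ∈ reach(E|{F}) ⇒ E ⊥̸ M | {F}.

No — E and M are d-connected given {F}.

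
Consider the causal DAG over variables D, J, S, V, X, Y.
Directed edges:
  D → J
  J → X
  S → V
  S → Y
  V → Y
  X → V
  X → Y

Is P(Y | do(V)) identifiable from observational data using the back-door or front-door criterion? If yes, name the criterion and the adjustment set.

P(Y|do(V)): backdoor, adjust for {S, X}.

desc(V)\{V}={Y}; candidates ⊆ {D,J,S,X}.
size 0: {}; under {} V still reaches {D,J,S,X,Y} ∋ Y.
size 1: {D}, {J}, {S} …(+1); under {D} V still reaches {J,S,X,Y} ∋ Y.
{S,X}: V⊥Y given {S,X} in G with V→· removed — back-door holds.
P(Y|do(V)) = Σ_{S,X} P(Y|V,S,X)·P(S,X).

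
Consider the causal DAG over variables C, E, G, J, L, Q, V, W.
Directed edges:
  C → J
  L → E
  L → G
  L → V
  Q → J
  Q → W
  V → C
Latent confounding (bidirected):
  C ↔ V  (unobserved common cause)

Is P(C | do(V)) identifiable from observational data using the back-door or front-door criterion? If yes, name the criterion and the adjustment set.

P(C|do(V)): not identifiable (no BD/FD set).

desc(V)\{V}={C,J}; candidates ⊆ {E,G,L,Q,W}.
V↔C: latent back-door arc(s) into V.
size 0: {}; under {} V still reaches {C,E,G,J,L} ∋ C.
size 1: {E}, {G}, {L} …(+2); under {E} V still reaches {C,G,J,L} ∋ C.
size 2: {E,G}, {E,L}, {E,Q} …(+7); under {E,G} V still reaches {C,J,L} ∋ C.
V↔C cannot be blocked by any observed set — no back-door set.
No mediator lies on a directed V→…→C path.
Neither criterion identifies P(C|do(V)) in this graph.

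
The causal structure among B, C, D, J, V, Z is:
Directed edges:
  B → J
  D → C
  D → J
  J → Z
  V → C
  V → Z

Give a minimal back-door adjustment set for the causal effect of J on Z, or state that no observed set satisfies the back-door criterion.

J→Z: minimal back-door set ∅.

desc(J)\{J}={Z}; candidates ⊆ {B,C,D,V}.
∅: J⊥Z given ∅ in G with J→· removed — back-door holds.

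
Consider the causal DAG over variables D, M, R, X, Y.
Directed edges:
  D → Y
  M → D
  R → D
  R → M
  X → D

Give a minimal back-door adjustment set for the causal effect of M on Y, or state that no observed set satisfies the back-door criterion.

M→Y: minimal back-door set {R}.

desc(M)\{M}={D,Y}; candidates ⊆ {R,X}.
size 0: {}; under {} M still reaches {D,R,Y} ∋ Y.
{R}: M⊥Y given {R} in G with M→· removed — back-door holds.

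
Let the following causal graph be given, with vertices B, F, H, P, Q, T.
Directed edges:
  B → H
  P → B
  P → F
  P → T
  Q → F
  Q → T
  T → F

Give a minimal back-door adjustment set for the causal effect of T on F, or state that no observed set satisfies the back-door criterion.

T→F: minimal back-door set {P, Q}.

desc(T)\{T}={F}; candidates ⊆ {B,H,P,Q}.
size 0: {}; under {} T still reaches {B,F,H,P,Q} ∋ F.
size 1: {B}, {H}, {P} …(+1); under {B} T still reaches {F,P,Q} ∋ F.
{P,Q}: T⊥F given {P,Q} in G with T→· removed — back-door holds.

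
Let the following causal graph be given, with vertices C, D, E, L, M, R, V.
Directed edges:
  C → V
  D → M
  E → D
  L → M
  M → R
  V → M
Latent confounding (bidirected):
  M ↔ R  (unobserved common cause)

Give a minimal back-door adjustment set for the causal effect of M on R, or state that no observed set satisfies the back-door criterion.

M→R: no observed back-door set.

desc(M)\{M}={R}; candidates ⊆ {C,D,E,L,V}.
M↔R: latent back-door arc(s) into M.
size 0: {}; under {} M still reaches {C,D,E,L,R,V} ∋ R.
size 1: {C}, {D}, {E} …(+2); under {C} M still reaches {D,E,L,R,V} ∋ R.
size 2: {C,D}, {C,E}, {C,L} …(+7); under {C,D} M still reaches {L,R,V} ∋ R.
M↔R cannot be blocked by any observed set — no back-door set.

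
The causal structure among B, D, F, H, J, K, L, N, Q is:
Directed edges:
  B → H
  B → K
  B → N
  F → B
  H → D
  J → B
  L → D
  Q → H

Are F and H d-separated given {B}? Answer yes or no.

Yes — F ⊥ H | {B}.

Bayes-Ball from F | {B} reaches {J}.
H ∉ reach(F|{B}) ⇒ F ⊥ H | {B}.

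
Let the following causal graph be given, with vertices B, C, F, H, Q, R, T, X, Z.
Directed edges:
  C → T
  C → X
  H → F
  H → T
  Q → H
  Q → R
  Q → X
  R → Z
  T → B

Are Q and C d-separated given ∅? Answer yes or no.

Yes — Q ⊥ C | ∅.

Bayes-Ball from Q | ∅ reaches {B,F,H,R,T,X,Z}.
C ∉ reach(Q|∅) ⇒ Q ⊥ C | ∅.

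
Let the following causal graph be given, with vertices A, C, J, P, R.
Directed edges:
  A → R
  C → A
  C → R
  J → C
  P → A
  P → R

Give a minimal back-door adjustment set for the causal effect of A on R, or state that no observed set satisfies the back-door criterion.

A→R: minimal back-door set {C, P}.

desc(A)\{A}={R}; candidates ⊆ {C,J,P}.
size 0: {}; under {} A still reaches {C,J,P,R} ∋ R.
size 1: {C}, {J}, {P}; under {C} A still reaches {P,R} ∋ R.
{C,P}: A⊥R given {C,P} in G with A→· removed — back-door holds.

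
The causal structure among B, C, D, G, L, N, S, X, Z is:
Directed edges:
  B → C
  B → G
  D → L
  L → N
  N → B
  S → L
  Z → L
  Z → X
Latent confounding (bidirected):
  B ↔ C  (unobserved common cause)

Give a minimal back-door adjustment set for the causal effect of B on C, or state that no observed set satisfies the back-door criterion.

desc(B)\{B}={C,G}; candidates ⊆ {D,L,N,S,X,Z}.
B↔C: latent back-door arc(s) into B.
size 0: {}; under {} B still reaches {C,D,L,N,S,X,Z} ∋ C.
size 1: {D}, {L}, {N} …(+3); under {D} B still reaches {C,L,N,S,X,Z} ∋ C.
size 2: {D,L}, {D,N}, {D,S} …(+12); under {D,L} B still reaches {C,N} ∋ C.
B↔C cannot be blocked by any observed set — no back-door set.

B→C: no observed back-door set.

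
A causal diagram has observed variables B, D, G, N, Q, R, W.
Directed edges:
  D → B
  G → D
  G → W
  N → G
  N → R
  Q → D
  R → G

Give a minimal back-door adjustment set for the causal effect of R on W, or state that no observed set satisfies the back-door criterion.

R→W: minimal back-door set {N}.

desc(R)\{R}={B,D,G,W}; candidates ⊆ {N,Q}.
size 0: {}; under {} R still reaches {B,D,G,N,W} ∋ W.
{N}: R⊥W given {N} in G with R→· removed — back-door holds.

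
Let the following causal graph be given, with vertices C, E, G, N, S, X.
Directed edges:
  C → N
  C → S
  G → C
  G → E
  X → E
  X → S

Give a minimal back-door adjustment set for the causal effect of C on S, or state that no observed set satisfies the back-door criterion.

C→S: minimal back-door set ∅.

desc(C)\{C}={N,S}; candidates ⊆ {E,G,X}.
∅: C⊥S given ∅ in G with C→· removed — back-door holds.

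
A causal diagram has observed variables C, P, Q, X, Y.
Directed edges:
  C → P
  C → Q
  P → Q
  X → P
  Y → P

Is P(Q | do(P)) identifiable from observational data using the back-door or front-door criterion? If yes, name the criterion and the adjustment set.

P(Q|do(P)): backdoor, adjust for {C}.

desc(P)\{P}={Q}; candidates ⊆ {C,X,Y}.
size 0: {}; under {} P still reaches {C,Q,X,Y} ∋ Q.
{C}: P⊥Q given {C} in G with P→· removed — back-door holds.
P(Q|do(P)) = Σ_{C} P(Q|P,C)·P(C).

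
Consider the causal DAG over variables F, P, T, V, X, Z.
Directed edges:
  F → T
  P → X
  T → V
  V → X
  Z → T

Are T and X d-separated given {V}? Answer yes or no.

Yes — T ⊥ X | {V}.

Bayes-Ball from T | {V} reaches {F,Z}.
X ∉ reach(T|{V}) ⇒ T ⊥ X | {V}.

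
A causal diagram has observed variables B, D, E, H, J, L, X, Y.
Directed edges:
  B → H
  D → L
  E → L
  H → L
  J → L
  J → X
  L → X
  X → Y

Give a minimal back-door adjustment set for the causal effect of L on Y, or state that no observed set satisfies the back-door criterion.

desc(L)\{L}={X,Y}; candidates ⊆ {B,D,E,H,J}.
size 0: {}; under {} L still reaches {B,D,E,H,J,X,Y} ∋ Y.
{J}: L⊥Y given {J} in G with L→· removed — back-door holds.

L→Y: minimal back-door set {J}.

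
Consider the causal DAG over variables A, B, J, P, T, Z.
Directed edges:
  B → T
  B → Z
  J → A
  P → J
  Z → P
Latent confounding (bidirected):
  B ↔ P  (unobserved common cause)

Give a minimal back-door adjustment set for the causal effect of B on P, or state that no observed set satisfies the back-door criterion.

B→P: no observed back-door set.

desc(B)\{B}={A,J,P,T,Z}; candidates ⊆ {—}.
B↔P: latent back-door arc(s) into B.
size 0: {}; under {} B still reaches {A,J,P} ∋ P.
B↔P cannot be blocked by any observed set — no back-door set.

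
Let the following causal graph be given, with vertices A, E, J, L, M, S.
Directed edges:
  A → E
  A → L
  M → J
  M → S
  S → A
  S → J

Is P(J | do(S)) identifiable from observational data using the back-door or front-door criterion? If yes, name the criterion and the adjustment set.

desc(S)\{S}={A,E,J,L}; candidates ⊆ {M}.
size 0: {}; under {} S still reaches {J,M} ∋ J.
{M}: S⊥J given {M} in G with S→· removed — back-door holds.
P(J|do(S)) = Σ_{M} P(J|S,M)·P(M).

P(J|do(S)): backdoor, adjust for {M}.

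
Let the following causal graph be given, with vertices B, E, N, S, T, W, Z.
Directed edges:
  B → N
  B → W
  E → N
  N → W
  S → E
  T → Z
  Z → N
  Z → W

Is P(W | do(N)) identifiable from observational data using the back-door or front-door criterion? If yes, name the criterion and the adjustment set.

P(W|do(N)): backdoor, adjust for {B, Z}.

desc(N)\{N}={W}; candidates ⊆ {B,E,S,T,Z}.
size 0: {}; under {} N still reaches {B,E,S,T,W,Z} ∋ W.
size 1: {B}, {E}, {S} …(+2); under {B} N still reaches {E,S,T,W,Z} ∋ W.
{B,Z}: N⊥W given {B,Z} in G with N→· removed — back-door holds.
P(W|do(N)) = Σ_{B,Z} P(W|N,B,Z)·P(B,Z).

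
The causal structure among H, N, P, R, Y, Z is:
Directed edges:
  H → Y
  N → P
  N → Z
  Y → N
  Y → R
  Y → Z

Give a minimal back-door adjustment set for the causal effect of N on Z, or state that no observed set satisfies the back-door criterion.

N→Z: minimal back-door set {Y}.

desc(N)\{N}={P,Z}; candidates ⊆ {H,R,Y}.
size 0: {}; under {} N still reaches {H,R,Y,Z} ∋ Z.
{Y}: N⊥Z given {Y} in G with N→· removed — back-door holds.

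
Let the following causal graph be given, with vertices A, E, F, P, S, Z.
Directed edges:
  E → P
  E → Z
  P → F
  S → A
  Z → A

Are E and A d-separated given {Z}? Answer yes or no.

Bayes-Ball from E | {Z} reaches {F,P}.
A ∉ reach(E|{Z}) ⇒ E ⊥ A | {Z}.

Yes — E ⊥ A | {Z}.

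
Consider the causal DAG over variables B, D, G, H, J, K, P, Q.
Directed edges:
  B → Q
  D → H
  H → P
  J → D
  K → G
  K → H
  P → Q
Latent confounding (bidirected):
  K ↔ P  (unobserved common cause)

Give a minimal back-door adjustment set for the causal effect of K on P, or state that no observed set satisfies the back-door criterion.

K→P: no observed back-door set.

desc(K)\{K}={G,H,P,Q}; candidates ⊆ {B,D,J}.
K↔P: latent back-door arc(s) into K.
size 0: {}; under {} K still reaches {P,Q} ∋ P.
size 1: {B}, {D}, {J}; under {B} K still reaches {P,Q} ∋ P.
size 2: {B,D}, {B,J}, {D,J}; under {B,D} K still reaches {P,Q} ∋ P.
K↔P cannot be blocked by any observed set — no back-door set.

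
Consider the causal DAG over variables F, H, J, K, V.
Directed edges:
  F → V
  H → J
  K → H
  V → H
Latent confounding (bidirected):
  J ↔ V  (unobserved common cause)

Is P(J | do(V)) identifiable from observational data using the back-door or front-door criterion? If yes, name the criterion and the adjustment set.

desc(V)\{V}={H,J}; candidates ⊆ {F,K}.
V↔J: latent back-door arc(s) into V.
size 0: {}; under {} V still reaches {F,J} ∋ J.
size 1: {F}, {K}; under {F} V still reaches {J} ∋ J.
size 2: {F,K}; under {F,K} V still reaches {J} ∋ J.
V↔J cannot be blocked by any observed set — no back-door set.
{H}: (i) intercepts every directed V→J path; (ii) no back-door V→{H}; (iii) {V} blocks every back-door {H}→J. Front-door holds.
P(J|do(V)) = Σ_{H} P(H|V) Σ_{V'} P(J|H,V')P(V').

P(J|do(V)): frontdoor, adjust for {H}.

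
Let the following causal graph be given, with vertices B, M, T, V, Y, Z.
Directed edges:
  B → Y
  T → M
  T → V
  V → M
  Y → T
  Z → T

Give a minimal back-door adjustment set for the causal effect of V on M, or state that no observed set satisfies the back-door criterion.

V→M: minimal back-door set {T}.

desc(V)\{V}={M}; candidates ⊆ {B,T,Y,Z}.
size 0: {}; under {} V still reaches {B,M,T,Y,Z} ∋ M.
{T}: V⊥M given {T} in G with V→· removed — back-door holds.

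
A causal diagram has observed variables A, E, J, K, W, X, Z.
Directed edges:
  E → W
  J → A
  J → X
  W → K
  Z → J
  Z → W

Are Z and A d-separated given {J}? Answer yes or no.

Yes — Z ⊥ A | {J}.

Bayes-Ball from Z | {J} reaches {K,W}.
A ∉ reach(Z|{J}) ⇒ Z ⊥ A | {J}.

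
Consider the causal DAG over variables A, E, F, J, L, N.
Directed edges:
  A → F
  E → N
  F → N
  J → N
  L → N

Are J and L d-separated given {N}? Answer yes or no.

Bayes-Ball from J | {N} reaches {A,E,F,L}.
L ∈ reach(J|{N}) ⇒ J ⊥̸ L | {N}.

No — J and L are d-connected given {N}.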